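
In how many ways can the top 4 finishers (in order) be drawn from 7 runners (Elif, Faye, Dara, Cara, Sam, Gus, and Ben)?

There are 7 choices for 1st place, 6 for 2nd, and so on down to 4 for position 4.
That gives 7 × 6 × 5 × 4 = 840.

840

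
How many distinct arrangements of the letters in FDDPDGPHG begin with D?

With the first slot taken by D, it remains to arrange the other 8 letters (FDPDGPHG).
Those 8 letters have D appearing twice, G appearing twice, and P appearing twice, giving (8)!/(2!·2!·2!) = 5040.

5040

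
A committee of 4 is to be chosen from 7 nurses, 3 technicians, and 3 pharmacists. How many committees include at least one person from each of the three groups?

Total 4-person selections from all 13: C(13,4) = 715.
Subtract selections that omit an entire group: no nurses → C(6,4) = 15; no technicians → C(10,4) = 210; no pharmacists → C(10,4) = 210.
Add back selections omitting two groups (i.e. drawn from a single group): C(7,4) + C(3,4) + C(3,4) = 35.
By inclusion–exclusion: 715 − 435 + 35 = 315.

315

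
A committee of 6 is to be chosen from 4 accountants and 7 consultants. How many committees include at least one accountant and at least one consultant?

455

Unrestricted: C(11,6) = 462 ways to pick any 6 of the 11.
Selections missing a whole group: no accountants → C(7,6) = 7; no consultants → C(4,6) = 0.
Both groups omitted at once is impossible, so 462 − 7 = 455.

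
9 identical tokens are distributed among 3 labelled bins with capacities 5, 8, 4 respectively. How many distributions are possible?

29

Ignoring the caps, the number of non-negative solutions to x_1+…+x_3 = 9 is C(11,2) = 55.
Subtract solutions that violate a single cap (substitute x_i' = x_i − (cap_i+1)): x_1 ≥ 6 gives C(5,2) = 10; x_2 ≥ 9 gives C(2,2) = 1; x_3 ≥ 5 gives C(6,2) = 15. Together 26.
No two caps can be exceeded simultaneously, so the pair terms are all 0.
By inclusion–exclusion the count is 55 − 26 + 0 = 29.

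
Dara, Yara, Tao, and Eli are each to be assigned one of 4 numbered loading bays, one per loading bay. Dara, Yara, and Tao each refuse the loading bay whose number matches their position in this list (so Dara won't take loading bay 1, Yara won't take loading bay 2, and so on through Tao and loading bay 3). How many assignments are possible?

11

Let Aᵢ (for i ∈ {1, 2, 3}) be the placements that put person i in their forbidden loading bay. Any j of these fix j positions, leaving (4−j)! ways to fill the rest, and there are C(3,j) ways to pick which j.
By inclusion–exclusion, the number of valid placements is Σ_{j=0}^{3} (−1)^j C(3,j)·(4−j)!.
Computing: 24 − 18 + 6 − 1 = 11.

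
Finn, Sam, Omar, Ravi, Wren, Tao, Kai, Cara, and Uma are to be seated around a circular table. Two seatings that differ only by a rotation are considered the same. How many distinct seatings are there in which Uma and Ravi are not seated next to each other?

30240

Without the restriction there are (8)! = 40320 seatings.
Those with Uma next to Ravi: fuse the pair into one unit and seat 8 units around a circle — 2·(7)! = 10080.
Subtracting, 40320 − 10080 = 30240.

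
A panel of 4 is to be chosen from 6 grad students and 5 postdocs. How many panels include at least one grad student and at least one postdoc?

With no constraint there are C(11,4) = 330 possible selections.
Selections missing a whole group: no grad students → C(5,4) = 5; no postdocs → C(6,4) = 15.
Both groups omitted at once is impossible, so 330 − 20 = 310.

310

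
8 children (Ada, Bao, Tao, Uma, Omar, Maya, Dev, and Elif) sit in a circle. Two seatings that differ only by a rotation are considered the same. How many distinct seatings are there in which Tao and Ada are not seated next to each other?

3600

All circular seatings of 8 people number (7)! = 5040.
Those with Tao next to Ada: fuse the pair into one unit and seat 7 units around a circle — 2·(6)! = 1440.
Subtracting, 5040 − 1440 = 3600.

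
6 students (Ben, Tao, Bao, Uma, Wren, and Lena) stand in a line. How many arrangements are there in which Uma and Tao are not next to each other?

Of the 6! = 720 arrangements, those with Uma and Tao adjacent number 2 × 5! = 240 (treat the pair as a block with 2 internal orders).
So 720 − 240 = 480 arrangements keep them apart.

480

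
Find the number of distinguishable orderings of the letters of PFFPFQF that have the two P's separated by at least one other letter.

75

There are 7!/(4!·2!) = 105 arrangements of PFFPFQF in total.
Arrangements with the P's together: treat PP as one letter, giving (6)!/(4!) = 30.
Hence 105 − 30 = 75.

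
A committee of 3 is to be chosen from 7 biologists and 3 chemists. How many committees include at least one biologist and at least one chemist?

84

Unrestricted: C(10,3) = 120 ways to pick any 3 of the 10.
Selections missing a whole group: no biologists → C(3,3) = 1; no chemists → C(7,3) = 35.
Both groups omitted at once is impossible, so 120 − 36 = 84.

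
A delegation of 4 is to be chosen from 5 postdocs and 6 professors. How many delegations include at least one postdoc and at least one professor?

Total 4-person selections from all 11: C(11,4) = 330.
Selections missing a whole group: no postdocs → C(6,4) = 15; no professors → C(5,4) = 5.
Both groups omitted at once is impossible, so 330 − 20 = 310.

310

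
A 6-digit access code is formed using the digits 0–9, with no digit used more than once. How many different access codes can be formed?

151200

With no repetition, fill the 6 digits in order: 10 choices, then 9, down to 5.
That product is 10 × 9 × 8 × 7 × 6 × 5 = 151200.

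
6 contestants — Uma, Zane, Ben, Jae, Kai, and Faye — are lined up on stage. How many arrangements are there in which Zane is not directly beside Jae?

There are 6! = 720 arrangements in all. If Zane and Jae are adjacent, merging them into one block gives 2·(5)! = 240 arrangements.
Complementary counting: 720 − 240 = 480.

480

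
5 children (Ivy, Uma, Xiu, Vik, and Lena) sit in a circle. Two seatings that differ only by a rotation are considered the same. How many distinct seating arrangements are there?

24

Seat Ivy anywhere (absorbing the rotational symmetry), then permute the other 4: (4)! = 24.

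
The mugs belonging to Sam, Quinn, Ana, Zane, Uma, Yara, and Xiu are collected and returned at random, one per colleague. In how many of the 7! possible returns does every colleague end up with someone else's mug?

1854

Count assignments avoiding every fixed point. For any j of the 7 colleagues fixed to their own mug, the other 7−j can be arranged in (7−j)! ways.
By inclusion–exclusion this is Σ_{j=0}^{7} (−1)^j C(7,j)·(7−j)!.
Computing: 5040 − 5040 + 2520 − 840 + 210 − 42 + 7 − 1 = 1854.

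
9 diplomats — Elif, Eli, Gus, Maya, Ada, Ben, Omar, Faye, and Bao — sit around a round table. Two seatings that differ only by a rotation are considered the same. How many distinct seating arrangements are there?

Around a circle, 9 distinct people have 9!/9 = (8)! = 40320 rotationally distinct seatings.

40320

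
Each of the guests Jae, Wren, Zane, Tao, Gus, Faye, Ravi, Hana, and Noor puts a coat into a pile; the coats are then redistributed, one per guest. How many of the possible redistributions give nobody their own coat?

133496

Let Aᵢ be the assignments in which guest i gets their own coat. We want the size of the complement of A₁∪…∪A_9.
By inclusion–exclusion this is Σ_{j=0}^{9} (−1)^j C(9,j)·(9−j)!.
Computing: 362880 − 362880 + 181440 − 60480 + 15120 − 3024 + 504 − 72 + 9 − 1 = 133496.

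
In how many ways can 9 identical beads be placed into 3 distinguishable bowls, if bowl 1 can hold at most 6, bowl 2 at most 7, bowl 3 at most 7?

43

Without the upper bounds there are C(11,2) = 55 ways to split 9 among 3 bowls.
Subtract solutions that violate a single cap (substitute x_i' = x_i − (cap_i+1)): x_1 ≥ 7 gives C(4,2) = 6; x_2 ≥ 8 gives C(3,2) = 3; x_3 ≥ 8 gives C(3,2) = 3. Together 12.
No two caps can be exceeded simultaneously, so the pair terms are all 0.
By inclusion–exclusion the count is 55 − 12 + 0 = 43.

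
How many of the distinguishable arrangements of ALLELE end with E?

20

Fix E in the last position and arrange the remaining 5 letters.
Those 5 letters have L appearing 3 times, giving (5)!/(3!) = 20.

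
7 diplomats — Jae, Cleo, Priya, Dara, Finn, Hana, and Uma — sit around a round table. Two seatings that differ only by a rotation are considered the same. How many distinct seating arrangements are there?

720

Seat Jae anywhere (absorbing the rotational symmetry), then permute the other 6: (6)! = 720.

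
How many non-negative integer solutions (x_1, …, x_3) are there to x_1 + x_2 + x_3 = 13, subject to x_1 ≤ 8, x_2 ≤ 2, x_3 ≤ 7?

Ignoring the caps, the number of non-negative solutions to x_1+…+x_3 = 13 is C(15,2) = 105.
Subtract solutions that violate a single cap (substitute x_i' = x_i − (cap_i+1)): x_1 ≥ 9 gives C(6,2) = 15; x_2 ≥ 3 gives C(12,2) = 66; x_3 ≥ 8 gives C(7,2) = 21. Together 102.
Add back pairs where two caps are both exceeded: 3 + 0 + 6 = 9.
By inclusion–exclusion the count is 105 − 102 + 9 = 12.

12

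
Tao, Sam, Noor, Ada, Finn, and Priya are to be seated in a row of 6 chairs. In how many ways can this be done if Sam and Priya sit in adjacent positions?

240

Treat {Sam, Priya} as a single unit. There are 5 units to order, and the pair itself can be ordered 2 ways.
That gives 2 × 5! = 2 × 120 = 240.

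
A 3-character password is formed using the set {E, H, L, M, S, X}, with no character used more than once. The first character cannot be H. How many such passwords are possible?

The first character has 6−1 = 5 choices (anything except H).
The remaining 2 characters are filled from the other 5 symbols without repetition: 5 × 4 = 20.
Total: 5 × 20 = 100.

100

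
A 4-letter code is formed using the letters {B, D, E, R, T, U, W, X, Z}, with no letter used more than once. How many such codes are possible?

3024

This is a permutation of 4 out of 9: P(9,4) = 9!/5!.
9 × 8 × 7 × 6 = 3024.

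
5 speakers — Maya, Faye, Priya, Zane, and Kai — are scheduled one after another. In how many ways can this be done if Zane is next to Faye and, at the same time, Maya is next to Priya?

Treat {Zane,Faye} as one block (2 orders) and {Maya,Priya} as another (2 orders).
That leaves 3 units to arrange: 2 × 2 × 3! = 4 × 6 = 24.

24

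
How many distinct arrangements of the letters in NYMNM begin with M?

12

With the first slot taken by M, it remains to arrange the other 4 letters (NYNM).
Those 4 letters have N appearing twice, giving (4)!/(2!) = 12.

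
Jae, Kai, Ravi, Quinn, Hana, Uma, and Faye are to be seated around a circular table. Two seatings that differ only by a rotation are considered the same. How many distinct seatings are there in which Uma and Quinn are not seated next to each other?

480

Without the restriction there are (6)! = 720 seatings.
Seatings with Uma beside Quinn: treat them as a block with 2 internal orders, giving 2 × (5)! = 240.
Subtracting, 720 − 240 = 480.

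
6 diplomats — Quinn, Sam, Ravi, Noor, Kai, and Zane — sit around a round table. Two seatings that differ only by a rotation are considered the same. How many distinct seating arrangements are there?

120

Seat Quinn anywhere (absorbing the rotational symmetry), then permute the other 5: (5)! = 120.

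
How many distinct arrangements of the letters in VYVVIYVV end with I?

Fix I in the last position and arrange the remaining 7 letters.
Those 7 letters have V appearing 5 times and Y appearing twice, giving (7)!/(5!·2!) = 21.

21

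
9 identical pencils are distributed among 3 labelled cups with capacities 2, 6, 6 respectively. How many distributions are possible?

By stars and bars, unrestricted non-negative solutions to x_1+…+x_3 = 9 number C(9+2,2) = 55.
Subtract solutions that violate a single cap (substitute x_i' = x_i − (cap_i+1)): x_1 ≥ 3 gives C(8,2) = 28; x_2 ≥ 7 gives C(4,2) = 6; x_3 ≥ 7 gives C(4,2) = 6. Together 40.
No two caps can be exceeded simultaneously, so the pair terms are all 0.
By inclusion–exclusion the count is 55 − 40 + 0 = 15.

15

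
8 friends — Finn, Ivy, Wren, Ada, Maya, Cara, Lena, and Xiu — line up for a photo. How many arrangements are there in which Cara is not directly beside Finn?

30240

Of the 8! = 40320 arrangements, those with Cara and Finn adjacent number 2 × 7! = 10080 (treat the pair as a block with 2 internal orders).
Complementary counting: 40320 − 10080 = 30240.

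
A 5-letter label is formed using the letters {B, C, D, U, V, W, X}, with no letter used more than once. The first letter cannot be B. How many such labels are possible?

The first letter has 7−1 = 6 choices (anything except B).
The remaining 4 letters are filled from the other 6 symbols without repetition: 6 × 5 × 4 × 3 = 360.
Total: 6 × 360 = 2160.

2160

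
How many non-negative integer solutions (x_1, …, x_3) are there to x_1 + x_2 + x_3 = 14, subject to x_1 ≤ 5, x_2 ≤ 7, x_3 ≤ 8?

By stars and bars, unrestricted non-negative solutions to x_1+…+x_3 = 14 number C(14+2,2) = 120.
Subtract solutions that violate a single cap (substitute x_i' = x_i − (cap_i+1)): x_1 ≥ 6 gives C(10,2) = 45; x_2 ≥ 8 gives C(8,2) = 28; x_3 ≥ 9 gives C(7,2) = 21. Together 94.
Add back pairs where two caps are both exceeded: 1 + 0 + 0 = 1.
By inclusion–exclusion the count is 120 − 94 + 1 = 27.

27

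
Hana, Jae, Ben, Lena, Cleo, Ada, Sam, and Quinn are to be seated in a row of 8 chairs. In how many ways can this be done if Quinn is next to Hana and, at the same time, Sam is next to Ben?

2880

Treat {Quinn,Hana} as one block (2 orders) and {Sam,Ben} as another (2 orders).
That leaves 6 units to arrange: 2 × 2 × 6! = 4 × 720 = 2880.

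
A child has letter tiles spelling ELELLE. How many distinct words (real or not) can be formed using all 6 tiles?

Letter multiplicities in ELELLE: E×3, L×3.
So there are 6! / (3!·3!) = 20 distinguishable arrangements.

20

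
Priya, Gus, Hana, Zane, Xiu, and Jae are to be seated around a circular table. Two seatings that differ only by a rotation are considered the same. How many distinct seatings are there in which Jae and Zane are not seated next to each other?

Without the restriction there are (5)! = 120 seatings.
Those with Jae next to Zane: fuse the pair into one unit and seat 5 units around a circle — 2·(4)! = 48.
Subtracting, 120 − 48 = 72.

72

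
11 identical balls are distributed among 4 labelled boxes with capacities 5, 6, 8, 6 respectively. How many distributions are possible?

228

Ignoring the caps, the number of non-negative solutions to x_1+…+x_4 = 11 is C(14,3) = 364.
Subtract solutions that violate a single cap (substitute x_i' = x_i − (cap_i+1)): x_1 ≥ 6 gives C(8,3) = 56; x_2 ≥ 7 gives C(7,3) = 35; x_3 ≥ 9 gives C(5,3) = 10; x_4 ≥ 7 gives C(7,3) = 35. Together 136.
No two caps can be exceeded simultaneously, so the pair terms are all 0.
By inclusion–exclusion the count is 364 − 136 + 0 = 228.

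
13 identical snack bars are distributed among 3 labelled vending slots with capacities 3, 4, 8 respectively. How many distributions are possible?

6

Ignoring the caps, the number of non-negative solutions to x_1+…+x_3 = 13 is C(15,2) = 105.
Subtract solutions that violate a single cap (substitute x_i' = x_i − (cap_i+1)): x_1 ≥ 4 gives C(11,2) = 55; x_2 ≥ 5 gives C(10,2) = 45; x_3 ≥ 9 gives C(6,2) = 15. Together 115.
Add back pairs where two caps are both exceeded: 15 + 1 + 0 = 16.
By inclusion–exclusion the count is 105 − 115 + 16 = 6.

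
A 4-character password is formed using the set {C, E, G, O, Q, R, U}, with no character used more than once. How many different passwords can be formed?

840

With no repetition, fill the 4 characters in order: 7 choices, then 6, down to 4.
That product is 7 × 6 × 5 × 4 = 840.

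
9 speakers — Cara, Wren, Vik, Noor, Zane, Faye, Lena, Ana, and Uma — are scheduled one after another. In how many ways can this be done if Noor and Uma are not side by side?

282240

There are 9! = 362880 arrangements in all. If Noor and Uma are adjacent, merging them into one block gives 2·(8)! = 80640 arrangements.
Complementary counting: 362880 − 80640 = 282240.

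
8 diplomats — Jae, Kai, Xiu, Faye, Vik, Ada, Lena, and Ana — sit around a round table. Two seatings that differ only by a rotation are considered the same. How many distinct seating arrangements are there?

5040

Around a circle, 8 distinct people have 8!/8 = (7)! = 5040 rotationally distinct seatings.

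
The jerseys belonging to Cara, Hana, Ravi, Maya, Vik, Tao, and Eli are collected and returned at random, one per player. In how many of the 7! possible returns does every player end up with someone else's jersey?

1854

This is the derangement count D_7: permutations of 7 items with no fixed point.
By inclusion–exclusion this is Σ_{j=0}^{7} (−1)^j C(7,j)·(7−j)!.
Computing: 5040 − 5040 + 2520 − 840 + 210 − 42 + 7 − 1 = 1854.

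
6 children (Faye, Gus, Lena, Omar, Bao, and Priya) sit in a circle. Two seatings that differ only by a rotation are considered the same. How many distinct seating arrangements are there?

120

Around a circle, 6 distinct people have 6!/6 = (5)! = 120 rotationally distinct seatings.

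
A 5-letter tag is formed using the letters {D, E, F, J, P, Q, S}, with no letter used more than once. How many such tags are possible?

2520

With no repetition, fill the 5 letters in order: 7 choices, then 6, down to 3.
7 × 6 × 5 × 4 × 3 = 2520.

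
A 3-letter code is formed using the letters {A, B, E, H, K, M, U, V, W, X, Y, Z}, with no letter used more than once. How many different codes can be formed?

This is a permutation of 3 out of 12: P(12,3) = 12!/9!.
That product is 12 × 11 × 10 = 1320.

1320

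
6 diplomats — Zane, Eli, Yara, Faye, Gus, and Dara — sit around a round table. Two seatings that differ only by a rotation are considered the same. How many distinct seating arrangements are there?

Seat Zane anywhere (absorbing the rotational symmetry), then permute the other 5: (5)! = 120.

120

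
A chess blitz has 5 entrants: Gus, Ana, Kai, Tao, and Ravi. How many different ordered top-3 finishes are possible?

60

There are 5 choices for 1st place, 4 for 2nd, and 3 for 3rd.
That gives 5 × 4 × 3 = 60.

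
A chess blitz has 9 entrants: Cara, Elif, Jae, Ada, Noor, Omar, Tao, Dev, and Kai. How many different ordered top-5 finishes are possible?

15120

This is an ordered selection of 5 from 9: P(9,5).
That gives 9 × 8 × 7 × 6 × 5 = 15120.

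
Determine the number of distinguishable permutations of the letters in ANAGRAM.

840

The 7 letters of ANAGRAM have repeats: A appearing 3 times.
So there are 7! / (3!) = 840 distinguishable arrangements.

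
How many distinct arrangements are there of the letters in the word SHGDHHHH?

The 8 letters of SHGDHHHH have repeats: H appearing 5 times.
So there are 8! / (5!) = 336 distinguishable arrangements.

336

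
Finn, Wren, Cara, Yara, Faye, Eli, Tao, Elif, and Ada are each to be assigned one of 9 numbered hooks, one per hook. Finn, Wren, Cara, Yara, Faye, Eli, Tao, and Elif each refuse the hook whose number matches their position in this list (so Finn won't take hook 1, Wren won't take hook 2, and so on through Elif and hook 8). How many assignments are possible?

148329

Let Aᵢ (for 1 ≤ i ≤ 8) be the placements that put person i in their forbidden hook. Any j of these fix j positions, leaving (9−j)! ways to fill the rest, and there are C(8,j) ways to pick which j.
By inclusion–exclusion, the number of valid placements is Σ_{j=0}^{8} (−1)^j C(8,j)·(9−j)!.
Computing: 362880 − 322560 + 141120 − 40320 + 8400 − 1344 + 168 − 16 + 1 = 148329.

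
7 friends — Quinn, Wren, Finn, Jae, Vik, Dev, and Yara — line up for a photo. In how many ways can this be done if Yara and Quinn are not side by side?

Of the 7! = 5040 arrangements, those with Yara and Quinn adjacent number 2 × 6! = 1440 (treat the pair as a block with 2 internal orders).
So 5040 − 1440 = 3600 arrangements keep them apart.

3600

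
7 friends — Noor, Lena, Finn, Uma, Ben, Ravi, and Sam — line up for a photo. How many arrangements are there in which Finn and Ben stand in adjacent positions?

1440

Place the 5 others and the Finn-Ben pair as 6 objects in a line; the pair has 2 internal arrangements.
So the count is 2·(6)! = 1440.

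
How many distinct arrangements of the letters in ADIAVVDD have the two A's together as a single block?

420

Treat the 2 copies of A as a single block. The multiset to arrange is then {AA, D, D, D, I, V, V}, 7 items in all.
That gives (7)!/(3!·2!) = 420 arrangements.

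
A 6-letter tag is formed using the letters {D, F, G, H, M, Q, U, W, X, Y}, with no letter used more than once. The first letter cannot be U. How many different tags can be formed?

The first letter has 10−1 = 9 choices (anything except U).
The remaining 5 letters are filled from the other 9 symbols without repetition: 9 × 8 × 7 × 6 × 5 = 15120.
Total: 9 × 15120 = 136080.

136080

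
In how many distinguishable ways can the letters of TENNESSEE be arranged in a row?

The 9 letters of TENNESSEE have repeats: E appearing 4 times, N appearing twice, and S appearing twice.
So there are 9! / (4!·2!·2!) = 3780 distinguishable arrangements.

3780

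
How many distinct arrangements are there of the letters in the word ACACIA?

60

Letter multiplicities in ACACIA: A×3, C×2, I×1.
Dividing 6! = 720 by 3!·2! = 12 for the repeated letters gives 60.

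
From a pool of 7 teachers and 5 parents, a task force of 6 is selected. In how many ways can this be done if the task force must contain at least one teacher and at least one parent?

917

Total 6-person selections from all 12: C(12,6) = 924.
Subtract selections that omit an entire group: no teachers → C(5,6) = 0; no parents → C(7,6) = 7.
Both groups omitted at once is impossible, so 924 − 7 = 917.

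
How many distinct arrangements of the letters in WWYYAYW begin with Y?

Fix Y in the first position and arrange the remaining 6 letters.
Those 6 letters have W appearing 3 times and Y appearing twice, giving (6)!/(3!·2!) = 60.

60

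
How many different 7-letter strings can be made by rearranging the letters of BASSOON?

The 7 letters of BASSOON have repeats: O appearing twice and S appearing twice.
Dividing 7! = 5040 by 2!·2! = 4 for the repeated letters gives 1260.

1260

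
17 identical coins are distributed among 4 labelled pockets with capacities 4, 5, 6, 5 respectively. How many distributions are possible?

Ignoring the caps, the number of non-negative solutions to x_1+…+x_4 = 17 is C(20,3) = 1140.
Subtract solutions that violate a single cap (substitute x_i' = x_i − (cap_i+1)): x_1 ≥ 5 gives C(15,3) = 455; x_2 ≥ 6 gives C(14,3) = 364; x_3 ≥ 7 gives C(13,3) = 286; x_4 ≥ 6 gives C(14,3) = 364. Together 1469.
Add back pairs where two caps are both exceeded: 84 + 56 + 84 + 35 + 56 + 35 = 350.
Subtract triples: 0 + 1 + 0 + 0 = 1.
By inclusion–exclusion the count is 1140 − 1469 + 350 − 1 = 20.

20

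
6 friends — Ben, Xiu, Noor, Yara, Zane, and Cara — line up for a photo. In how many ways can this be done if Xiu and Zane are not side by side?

480

There are 6! = 720 arrangements in all. If Xiu and Zane are adjacent, merging them into one block gives 2·(5)! = 240 arrangements.
So 720 − 240 = 480 arrangements keep them apart.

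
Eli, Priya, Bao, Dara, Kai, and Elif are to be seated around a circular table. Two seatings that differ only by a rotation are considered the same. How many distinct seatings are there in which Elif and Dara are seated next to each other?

48

Treat {Elif, Dara} as one unit (2 internal orders) and seat the resulting 5 units around the table: (4)! circular arrangements.
So 2 × (4)! = 2 × 24 = 48.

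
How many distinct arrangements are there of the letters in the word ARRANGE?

1260

Letter multiplicities in ARRANGE: A×2, E×1, G×1, N×1, R×2.
Dividing 7! = 5040 by 2!·2! = 4 for the repeated letters gives 1260.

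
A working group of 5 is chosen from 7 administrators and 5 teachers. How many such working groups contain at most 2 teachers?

Split by how many teachers are chosen (0 through 2).
Sum: C(5,0)·C(7,5) + C(5,1)·C(7,4) + C(5,2)·C(7,3) = 21 + 175 + 350 = 546.

546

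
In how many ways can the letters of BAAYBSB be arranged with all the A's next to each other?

Treat the 2 copies of A as a single block. The multiset to arrange is then {AA, B, B, B, S, Y}, 6 items in all.
That gives (6)!/(3!) = 120 arrangements.

120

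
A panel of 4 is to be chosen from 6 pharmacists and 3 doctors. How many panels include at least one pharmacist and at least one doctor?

111

Total 4-person selections from all 9: C(9,4) = 126.
Selections missing a whole group: no pharmacists → C(3,4) = 0; no doctors → C(6,4) = 15.
Both groups omitted at once is impossible, so 126 − 15 = 111.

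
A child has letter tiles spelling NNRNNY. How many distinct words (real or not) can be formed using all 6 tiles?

30

The 6 letters of NNRNNY have repeats: N appearing 4 times.
The number of distinct arrangements is 6!/(4!) = 720/24 = 30.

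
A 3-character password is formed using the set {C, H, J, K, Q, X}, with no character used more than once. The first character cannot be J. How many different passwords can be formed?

The first character has 6−1 = 5 choices (anything except J).
The remaining 2 characters are filled from the other 5 symbols without repetition: 5 × 4 = 20.
Total: 5 × 20 = 100.

100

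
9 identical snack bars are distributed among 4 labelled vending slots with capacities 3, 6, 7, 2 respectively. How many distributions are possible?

Ignoring the caps, the number of non-negative solutions to x_1+…+x_4 = 9 is C(12,3) = 220.
Subtract solutions that violate a single cap (substitute x_i' = x_i − (cap_i+1)): x_1 ≥ 4 gives C(8,3) = 56; x_2 ≥ 7 gives C(5,3) = 10; x_3 ≥ 8 gives C(4,3) = 4; x_4 ≥ 3 gives C(9,3) = 84. Together 154.
Add back pairs where two caps are both exceeded: 0 + 0 + 10 + 0 + 0 + 0 = 10.
By inclusion–exclusion the count is 220 − 154 + 10 = 76.

76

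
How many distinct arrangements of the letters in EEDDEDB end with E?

Fix E in the last position and arrange the remaining 6 letters.
Those 6 letters have D appearing 3 times and E appearing twice, giving (6)!/(3!·2!) = 60.

60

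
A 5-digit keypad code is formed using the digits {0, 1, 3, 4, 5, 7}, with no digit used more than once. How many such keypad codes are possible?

720

Choose and order 5 of the 6 symbols: the first digit has 6 options, the next 5, and so on down to 2.
6 × 5 × 4 × 3 × 2 = 720.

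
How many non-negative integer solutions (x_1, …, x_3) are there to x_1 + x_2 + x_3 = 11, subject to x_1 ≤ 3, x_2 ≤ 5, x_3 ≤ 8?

18

Ignoring the caps, the number of non-negative solutions to x_1+…+x_3 = 11 is C(13,2) = 78.
Subtract solutions that violate a single cap (substitute x_i' = x_i − (cap_i+1)): x_1 ≥ 4 gives C(9,2) = 36; x_2 ≥ 6 gives C(7,2) = 21; x_3 ≥ 9 gives C(4,2) = 6. Together 63.
Add back pairs where two caps are both exceeded: 3 + 0 + 0 = 3.
By inclusion–exclusion the count is 78 − 63 + 3 = 18.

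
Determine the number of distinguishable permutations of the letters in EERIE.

EERIE has 5 letters with E appearing 3 times.
Dividing 5! = 120 by 3! = 6 for the repeated letters gives 20.

20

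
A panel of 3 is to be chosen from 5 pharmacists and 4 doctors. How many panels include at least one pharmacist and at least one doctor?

70

Total 3-person selections from all 9: C(9,3) = 84.
Subtract selections that omit an entire group: no pharmacists → C(4,3) = 4; no doctors → C(5,3) = 10.
Both groups omitted at once is impossible, so 84 − 14 = 70.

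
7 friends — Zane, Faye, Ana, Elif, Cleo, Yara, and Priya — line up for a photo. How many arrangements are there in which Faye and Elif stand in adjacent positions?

Treat {Faye, Elif} as a single unit. There are 6 units to order, and the pair itself can be ordered 2 ways.
That gives 2 × 6! = 2 × 720 = 1440.

1440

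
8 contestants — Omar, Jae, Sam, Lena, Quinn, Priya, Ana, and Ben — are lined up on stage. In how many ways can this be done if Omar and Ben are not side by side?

Of the 8! = 40320 arrangements, those with Omar and Ben adjacent number 2 × 7! = 10080 (treat the pair as a block with 2 internal orders).
Complementary counting: 40320 − 10080 = 30240.

30240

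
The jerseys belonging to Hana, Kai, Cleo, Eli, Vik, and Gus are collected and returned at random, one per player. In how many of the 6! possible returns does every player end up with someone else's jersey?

Count assignments avoiding every fixed point. For any j of the 6 players fixed to their old jersey, the other 6−j can be arranged in (6−j)! ways.
By inclusion–exclusion this is Σ_{j=0}^{6} (−1)^j C(6,j)·(6−j)!.
Computing: 720 − 720 + 360 − 120 + 30 − 6 + 1 = 265.

265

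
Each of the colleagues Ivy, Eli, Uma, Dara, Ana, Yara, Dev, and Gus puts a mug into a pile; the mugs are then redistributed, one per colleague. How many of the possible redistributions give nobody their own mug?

14833

Let Aᵢ be the assignments in which colleague i gets their own mug. We want the size of the complement of A₁∪…∪A_8.
By inclusion–exclusion this is Σ_{j=0}^{8} (−1)^j C(8,j)·(8−j)!.
Computing: 40320 − 40320 + 20160 − 6720 + 1680 − 336 + 56 − 8 + 1 = 14833.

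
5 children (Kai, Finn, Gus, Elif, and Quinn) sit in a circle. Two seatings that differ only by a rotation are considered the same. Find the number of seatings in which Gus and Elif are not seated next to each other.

12

All circular seatings of 5 people number (4)! = 24.
Those with Gus next to Elif: fuse the pair into one unit and seat 4 units around a circle — 2·(3)! = 12.
Subtracting, 24 − 12 = 12.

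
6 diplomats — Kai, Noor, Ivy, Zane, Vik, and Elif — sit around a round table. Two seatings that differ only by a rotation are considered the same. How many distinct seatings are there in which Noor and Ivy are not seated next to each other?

Without the restriction there are (5)! = 120 seatings.
Those with Noor next to Ivy: fuse the pair into one unit and seat 5 units around a circle — 2·(4)! = 48.
Subtracting, 120 − 48 = 72.

72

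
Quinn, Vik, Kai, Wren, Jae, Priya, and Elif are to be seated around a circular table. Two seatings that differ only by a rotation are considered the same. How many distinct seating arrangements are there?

Around a circle, 7 distinct people have 7!/7 = (6)! = 720 rotationally distinct seatings.

720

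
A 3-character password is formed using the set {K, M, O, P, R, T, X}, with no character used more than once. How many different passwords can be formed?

Choose and order 3 of the 7 symbols: the first character has 7 options, the next 6, then 5.
That product is 7 × 6 × 5 = 210.

210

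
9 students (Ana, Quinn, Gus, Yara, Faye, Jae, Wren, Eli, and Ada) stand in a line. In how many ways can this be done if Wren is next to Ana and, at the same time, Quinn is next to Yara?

20160

Treat {Wren,Ana} as one block (2 orders) and {Quinn,Yara} as another (2 orders).
That leaves 7 units to arrange: 2 × 2 × 7! = 4 × 5040 = 20160.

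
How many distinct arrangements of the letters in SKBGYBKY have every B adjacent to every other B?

1260

Treat the 2 copies of B as a single block. The multiset to arrange is then {BB, G, K, K, S, Y, Y}, 7 items in all.
That gives (7)!/(2!·2!) = 1260 arrangements.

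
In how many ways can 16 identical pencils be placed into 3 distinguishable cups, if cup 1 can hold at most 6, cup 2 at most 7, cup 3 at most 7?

Without the upper bounds there are C(18,2) = 153 ways to split 16 among 3 cups.
Subtract solutions that violate a single cap (substitute x_i' = x_i − (cap_i+1)): x_1 ≥ 7 gives C(11,2) = 55; x_2 ≥ 8 gives C(10,2) = 45; x_3 ≥ 8 gives C(10,2) = 45. Together 145.
Add back pairs where two caps are both exceeded: 3 + 3 + 1 = 7.
By inclusion–exclusion the count is 153 − 145 + 7 = 15.

15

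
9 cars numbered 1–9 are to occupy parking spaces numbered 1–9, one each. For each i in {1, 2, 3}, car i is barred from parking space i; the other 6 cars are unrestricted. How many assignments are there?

256320

Let Aᵢ (for i ∈ {1, 2, 3}) be the placements that put car i in its forbidden parking space. Any j of these fix j positions, leaving (9−j)! ways to fill the rest, and there are C(3,j) ways to pick which j.
By inclusion–exclusion, the number of valid placements is Σ_{j=0}^{3} (−1)^j C(3,j)·(9−j)!.
Computing: 362880 − 120960 + 15120 − 720 = 256320.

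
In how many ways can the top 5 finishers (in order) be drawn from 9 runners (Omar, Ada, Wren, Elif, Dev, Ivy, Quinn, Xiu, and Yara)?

15120

This is an ordered selection of 5 from 9: P(9,5).
That gives 9 × 8 × 7 × 6 × 5 = 15120.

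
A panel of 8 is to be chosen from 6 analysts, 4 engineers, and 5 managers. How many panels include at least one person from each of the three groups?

Unrestricted: C(15,8) = 6435 ways to pick any 8 of the 15.
Selections missing a whole group: no analysts → C(9,8) = 9; no engineers → C(11,8) = 165; no managers → C(10,8) = 45.
Add back selections omitting two groups (i.e. drawn from a single group): C(6,8) + C(4,8) + C(5,8) = 0.
By inclusion–exclusion: 6435 − 219 + 0 = 6216.

6216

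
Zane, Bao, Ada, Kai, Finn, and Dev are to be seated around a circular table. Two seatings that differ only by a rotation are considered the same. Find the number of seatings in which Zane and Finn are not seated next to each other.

All circular seatings of 6 people number (5)! = 120.
Those with Zane next to Finn: fuse the pair into one unit and seat 5 units around a circle — 2·(4)! = 48.
Subtracting, 120 − 48 = 72.

72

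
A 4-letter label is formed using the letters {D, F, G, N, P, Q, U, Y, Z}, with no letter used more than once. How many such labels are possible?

This is a permutation of 4 out of 9: P(9,4) = 9!/5!.
9 × 8 × 7 × 6 = 3024.

3024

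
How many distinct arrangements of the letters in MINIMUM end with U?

60

Fix U in the last position and arrange the remaining 6 letters.
Those 6 letters have I appearing twice and M appearing 3 times, giving (6)!/(3!·2!) = 60.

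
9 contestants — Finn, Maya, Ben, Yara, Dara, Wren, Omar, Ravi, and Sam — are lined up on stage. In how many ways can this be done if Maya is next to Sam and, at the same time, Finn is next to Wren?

Treat {Maya,Sam} as one block (2 orders) and {Finn,Wren} as another (2 orders).
That leaves 7 units to arrange: 2 × 2 × 7! = 4 × 5040 = 20160.

20160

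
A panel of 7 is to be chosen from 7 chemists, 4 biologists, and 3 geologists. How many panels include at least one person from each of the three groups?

2982

With no constraint there are C(14,7) = 3432 possible selections.
Selections missing a whole group: no chemists → C(7,7) = 1; no biologists → C(10,7) = 120; no geologists → C(11,7) = 330.
Add back selections omitting two groups (i.e. drawn from a single group): C(7,7) + C(4,7) + C(3,7) = 1.
By inclusion–exclusion: 3432 − 451 + 1 = 2982.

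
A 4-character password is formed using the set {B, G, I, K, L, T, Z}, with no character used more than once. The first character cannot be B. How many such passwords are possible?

720

The first character has 7−1 = 6 choices (anything except B).
The remaining 3 characters are filled from the other 6 symbols without repetition: 6 × 5 × 4 = 120.
Total: 6 × 120 = 720.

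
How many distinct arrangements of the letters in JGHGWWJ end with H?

With the last slot taken by H, it remains to arrange the other 6 letters (JGGWWJ).
Those 6 letters have G appearing twice, J appearing twice, and W appearing twice, giving (6)!/(2!·2!·2!) = 90.

90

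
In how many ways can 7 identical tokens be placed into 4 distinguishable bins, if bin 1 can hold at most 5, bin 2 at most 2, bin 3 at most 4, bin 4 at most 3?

52

Ignoring the caps, the number of non-negative solutions to x_1+…+x_4 = 7 is C(10,3) = 120.
Subtract solutions that violate a single cap (substitute x_i' = x_i − (cap_i+1)): x_1 ≥ 6 gives C(4,3) = 4; x_2 ≥ 3 gives C(7,3) = 35; x_3 ≥ 5 gives C(5,3) = 10; x_4 ≥ 4 gives C(6,3) = 20. Together 69.
Add back pairs where two caps are both exceeded: 0 + 0 + 0 + 0 + 1 + 0 = 1.
By inclusion–exclusion the count is 120 − 69 + 1 = 52.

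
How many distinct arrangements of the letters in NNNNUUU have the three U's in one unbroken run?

5

Treat the 3 copies of U as a single block. The multiset to arrange is then {UUU, N, N, N, N}, 5 items in all.
That gives (5)!/(4!) = 5 arrangements.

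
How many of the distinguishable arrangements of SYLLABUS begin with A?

With the first slot taken by A, it remains to arrange the other 7 letters (SYLLBUS).
Those 7 letters have L appearing twice and S appearing twice, giving (7)!/(2!·2!) = 1260.

1260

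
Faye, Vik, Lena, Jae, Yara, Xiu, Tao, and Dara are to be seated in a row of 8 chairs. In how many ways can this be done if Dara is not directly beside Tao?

30240

There are 8! = 40320 arrangements in all. If Dara and Tao are adjacent, merging them into one block gives 2·(7)! = 10080 arrangements.
Complementary counting: 40320 − 10080 = 30240.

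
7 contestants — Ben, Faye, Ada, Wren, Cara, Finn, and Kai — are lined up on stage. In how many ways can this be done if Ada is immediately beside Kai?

Place the 5 others and the Ada-Kai pair as 6 objects in a line; the pair has 2 internal arrangements.
That gives 2 × 6! = 2 × 720 = 1440.

1440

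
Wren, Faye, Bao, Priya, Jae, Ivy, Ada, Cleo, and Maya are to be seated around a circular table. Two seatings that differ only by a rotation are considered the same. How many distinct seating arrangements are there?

40320

Seat Wren anywhere (absorbing the rotational symmetry), then permute the other 8: (8)! = 40320.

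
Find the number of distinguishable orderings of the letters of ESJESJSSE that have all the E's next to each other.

Treat the 3 copies of E as a single block. The multiset to arrange is then {EEE, J, J, S, S, S, S}, 7 items in all.
That gives (7)!/(4!·2!) = 105 arrangements.

105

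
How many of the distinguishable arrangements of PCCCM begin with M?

4

Fix M in the first position and arrange the remaining 4 letters.
Those 4 letters have C appearing 3 times, giving (4)!/(3!) = 4.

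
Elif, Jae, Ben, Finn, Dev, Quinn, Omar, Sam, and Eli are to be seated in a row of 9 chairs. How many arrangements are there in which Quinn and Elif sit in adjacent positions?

80640

Treat {Quinn, Elif} as a single unit. There are 8 units to order, and the pair itself can be ordered 2 ways.
So the count is 2·(8)! = 80640.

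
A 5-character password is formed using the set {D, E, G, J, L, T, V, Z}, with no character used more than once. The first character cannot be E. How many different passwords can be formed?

The first character has 8−1 = 7 choices (anything except E).
The remaining 4 characters are filled from the other 7 symbols without repetition: 7 × 6 × 5 × 4 = 840.
Total: 7 × 840 = 5880.

5880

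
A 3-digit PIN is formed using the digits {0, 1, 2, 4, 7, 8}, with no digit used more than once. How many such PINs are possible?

Choose and order 3 of the 6 symbols: the first digit has 6 options, the next 5, then 4.
6 × 5 × 4 = 120.

120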